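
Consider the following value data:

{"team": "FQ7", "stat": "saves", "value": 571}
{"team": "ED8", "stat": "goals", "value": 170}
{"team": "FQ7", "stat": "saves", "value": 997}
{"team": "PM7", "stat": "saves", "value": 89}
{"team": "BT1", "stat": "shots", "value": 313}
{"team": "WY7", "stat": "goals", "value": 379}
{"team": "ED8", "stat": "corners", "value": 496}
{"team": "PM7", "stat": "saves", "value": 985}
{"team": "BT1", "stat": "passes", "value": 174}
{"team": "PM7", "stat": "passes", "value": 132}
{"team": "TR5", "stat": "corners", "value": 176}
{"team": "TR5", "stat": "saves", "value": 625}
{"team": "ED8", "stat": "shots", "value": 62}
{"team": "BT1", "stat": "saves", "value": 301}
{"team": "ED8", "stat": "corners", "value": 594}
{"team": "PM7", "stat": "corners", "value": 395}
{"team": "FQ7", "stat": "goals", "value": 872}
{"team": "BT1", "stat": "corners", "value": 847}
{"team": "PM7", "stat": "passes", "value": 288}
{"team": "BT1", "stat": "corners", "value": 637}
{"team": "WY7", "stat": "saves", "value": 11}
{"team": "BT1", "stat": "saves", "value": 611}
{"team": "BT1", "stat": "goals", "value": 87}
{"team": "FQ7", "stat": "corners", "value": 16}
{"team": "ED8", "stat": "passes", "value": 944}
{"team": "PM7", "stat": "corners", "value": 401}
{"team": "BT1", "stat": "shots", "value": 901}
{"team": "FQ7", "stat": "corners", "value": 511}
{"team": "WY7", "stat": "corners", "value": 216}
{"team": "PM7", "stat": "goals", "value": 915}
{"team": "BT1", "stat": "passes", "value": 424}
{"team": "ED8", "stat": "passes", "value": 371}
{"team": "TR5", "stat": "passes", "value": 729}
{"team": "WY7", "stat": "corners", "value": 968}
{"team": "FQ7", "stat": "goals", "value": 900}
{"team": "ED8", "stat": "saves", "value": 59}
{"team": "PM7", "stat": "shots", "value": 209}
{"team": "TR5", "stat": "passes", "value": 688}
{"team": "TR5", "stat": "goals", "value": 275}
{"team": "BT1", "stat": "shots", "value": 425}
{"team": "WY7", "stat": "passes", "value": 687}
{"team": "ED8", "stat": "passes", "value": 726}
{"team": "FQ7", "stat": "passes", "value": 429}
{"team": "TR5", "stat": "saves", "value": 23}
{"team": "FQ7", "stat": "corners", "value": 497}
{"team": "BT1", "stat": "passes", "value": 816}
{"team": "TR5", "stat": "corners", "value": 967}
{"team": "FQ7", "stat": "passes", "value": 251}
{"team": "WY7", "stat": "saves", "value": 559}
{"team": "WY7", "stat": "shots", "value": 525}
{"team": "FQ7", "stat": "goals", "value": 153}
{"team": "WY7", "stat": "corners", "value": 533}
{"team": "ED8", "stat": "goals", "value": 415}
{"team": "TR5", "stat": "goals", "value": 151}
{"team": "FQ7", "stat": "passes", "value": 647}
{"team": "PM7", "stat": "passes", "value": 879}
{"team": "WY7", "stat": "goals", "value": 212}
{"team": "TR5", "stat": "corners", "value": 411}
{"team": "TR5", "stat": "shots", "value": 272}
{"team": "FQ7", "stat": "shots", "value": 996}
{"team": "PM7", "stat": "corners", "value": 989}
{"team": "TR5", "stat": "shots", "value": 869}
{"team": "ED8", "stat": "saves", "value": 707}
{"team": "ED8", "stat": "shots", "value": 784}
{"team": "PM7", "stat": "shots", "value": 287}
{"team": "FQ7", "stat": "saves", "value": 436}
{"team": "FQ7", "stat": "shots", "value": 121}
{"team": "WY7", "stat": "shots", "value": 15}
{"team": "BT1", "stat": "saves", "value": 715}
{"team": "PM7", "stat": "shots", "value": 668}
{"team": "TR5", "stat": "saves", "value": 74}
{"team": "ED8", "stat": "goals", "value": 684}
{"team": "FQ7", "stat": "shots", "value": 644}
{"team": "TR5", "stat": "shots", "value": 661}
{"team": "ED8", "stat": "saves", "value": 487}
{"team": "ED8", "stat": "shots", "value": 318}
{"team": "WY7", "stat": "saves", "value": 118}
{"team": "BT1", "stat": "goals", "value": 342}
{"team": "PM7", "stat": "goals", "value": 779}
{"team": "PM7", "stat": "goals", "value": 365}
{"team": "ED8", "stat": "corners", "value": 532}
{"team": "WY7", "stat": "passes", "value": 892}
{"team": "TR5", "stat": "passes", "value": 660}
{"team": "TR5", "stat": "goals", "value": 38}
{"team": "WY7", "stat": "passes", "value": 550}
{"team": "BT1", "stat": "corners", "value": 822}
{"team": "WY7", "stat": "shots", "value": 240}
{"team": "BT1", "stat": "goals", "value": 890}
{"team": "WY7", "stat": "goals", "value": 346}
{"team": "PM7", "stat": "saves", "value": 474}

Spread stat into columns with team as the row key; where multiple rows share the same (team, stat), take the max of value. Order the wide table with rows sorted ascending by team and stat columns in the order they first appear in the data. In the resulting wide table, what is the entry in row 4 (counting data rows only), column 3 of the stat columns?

668

With rows sorted ascending by team, row 4 is team=PM7. stat columns in first-appearance order: saves, goals, shots, corners, passes; column 3 is shots.
Long rows with team=PM7, stat=shots: max(209, 287, 668) = 668.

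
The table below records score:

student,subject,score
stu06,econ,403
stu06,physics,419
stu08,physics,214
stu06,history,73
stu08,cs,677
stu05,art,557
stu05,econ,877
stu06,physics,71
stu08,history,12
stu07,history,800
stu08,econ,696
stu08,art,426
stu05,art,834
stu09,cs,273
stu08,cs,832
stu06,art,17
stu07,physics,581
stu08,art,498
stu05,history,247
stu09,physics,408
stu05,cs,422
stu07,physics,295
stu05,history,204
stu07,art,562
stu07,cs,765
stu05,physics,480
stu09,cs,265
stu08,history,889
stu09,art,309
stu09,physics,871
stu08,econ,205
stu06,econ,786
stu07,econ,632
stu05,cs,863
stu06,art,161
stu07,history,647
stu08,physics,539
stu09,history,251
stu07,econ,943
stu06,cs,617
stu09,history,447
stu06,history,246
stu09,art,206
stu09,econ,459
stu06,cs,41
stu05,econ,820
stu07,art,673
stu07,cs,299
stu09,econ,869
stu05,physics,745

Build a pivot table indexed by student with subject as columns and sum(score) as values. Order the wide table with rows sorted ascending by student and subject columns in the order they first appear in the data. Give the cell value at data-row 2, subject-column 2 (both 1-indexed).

With rows sorted ascending by student, row 2 is student=stu06. subject columns in first-appearance order: econ, physics, history, cs, art; column 2 is physics.
Long rows with student=stu06, subject=physics: 419 + 71 = 490.

490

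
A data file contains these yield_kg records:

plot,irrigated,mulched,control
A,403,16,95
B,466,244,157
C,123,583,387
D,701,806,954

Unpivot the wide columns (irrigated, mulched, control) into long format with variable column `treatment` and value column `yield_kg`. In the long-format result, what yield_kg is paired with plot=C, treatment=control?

Unpivoting turns each (plot, wide-column) pair into one long row.
The wide cell at row C, column control holds 387, so the long row (C, control) has yield_kg=387.

387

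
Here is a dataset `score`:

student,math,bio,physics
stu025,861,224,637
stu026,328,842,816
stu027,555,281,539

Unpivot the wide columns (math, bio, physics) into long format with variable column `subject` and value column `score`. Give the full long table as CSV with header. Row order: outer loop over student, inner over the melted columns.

Each (student, column) pair becomes one row: 3 × 3 = 9 rows.
For example, (stu025, math) → score=861.

student,subject,score
stu025,math,861
stu025,bio,224
stu025,physics,637
stu026,math,328
stu026,bio,842
stu026,physics,816
stu027,math,555
stu027,bio,281
stu027,physics,539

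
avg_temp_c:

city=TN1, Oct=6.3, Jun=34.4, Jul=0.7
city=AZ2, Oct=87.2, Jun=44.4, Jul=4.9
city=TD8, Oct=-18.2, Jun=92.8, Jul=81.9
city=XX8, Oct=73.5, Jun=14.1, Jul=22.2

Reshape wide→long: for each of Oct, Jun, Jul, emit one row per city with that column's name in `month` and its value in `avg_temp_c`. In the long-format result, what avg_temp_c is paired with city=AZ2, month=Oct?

87.2

Unpivoting turns each (city, wide-column) pair into one long row.
The wide cell at row AZ2, column Oct holds 87.2, so the long row (AZ2, Oct) has avg_temp_c=87.2.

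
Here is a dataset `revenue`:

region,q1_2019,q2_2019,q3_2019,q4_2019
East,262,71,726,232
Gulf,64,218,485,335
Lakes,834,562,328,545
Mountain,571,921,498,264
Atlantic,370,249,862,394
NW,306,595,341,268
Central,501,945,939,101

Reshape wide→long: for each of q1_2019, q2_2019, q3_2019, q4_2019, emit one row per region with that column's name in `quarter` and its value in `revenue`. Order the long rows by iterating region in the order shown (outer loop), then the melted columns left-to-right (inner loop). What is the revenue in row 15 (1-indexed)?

498

28 rows total (7 × 4). Row 15: index ⌊(15-1)/4⌋ = 3 into region → Mountain; (15-1) mod 4 = 2 into the melted columns → q3_2019.
So row 15 is (Mountain, q3_2019, 498); revenue = 498.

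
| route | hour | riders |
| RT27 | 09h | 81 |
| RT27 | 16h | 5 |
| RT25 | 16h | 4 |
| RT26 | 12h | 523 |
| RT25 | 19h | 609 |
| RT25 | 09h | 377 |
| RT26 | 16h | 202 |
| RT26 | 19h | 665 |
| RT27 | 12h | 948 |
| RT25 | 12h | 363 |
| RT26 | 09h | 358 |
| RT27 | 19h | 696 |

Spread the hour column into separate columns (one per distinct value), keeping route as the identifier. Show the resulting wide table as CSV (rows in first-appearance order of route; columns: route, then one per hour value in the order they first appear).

Columns: route plus the 4 distinct hour values (09h, 16h, 12h, 19h).
For example, row RT27 column 09h takes riders=81 from the long row (RT27, 09h).

route,09h,16h,12h,19h
RT27,81,5,948,696
RT25,377,4,363,609
RT26,358,202,523,665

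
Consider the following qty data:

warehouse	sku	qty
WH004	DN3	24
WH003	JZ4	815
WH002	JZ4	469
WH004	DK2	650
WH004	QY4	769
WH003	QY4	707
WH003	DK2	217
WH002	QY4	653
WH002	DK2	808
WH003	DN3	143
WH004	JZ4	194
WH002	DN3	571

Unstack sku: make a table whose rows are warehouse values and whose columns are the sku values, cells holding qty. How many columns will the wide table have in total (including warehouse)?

1 column for warehouse plus 4 distinct sku values → 5 columns.

5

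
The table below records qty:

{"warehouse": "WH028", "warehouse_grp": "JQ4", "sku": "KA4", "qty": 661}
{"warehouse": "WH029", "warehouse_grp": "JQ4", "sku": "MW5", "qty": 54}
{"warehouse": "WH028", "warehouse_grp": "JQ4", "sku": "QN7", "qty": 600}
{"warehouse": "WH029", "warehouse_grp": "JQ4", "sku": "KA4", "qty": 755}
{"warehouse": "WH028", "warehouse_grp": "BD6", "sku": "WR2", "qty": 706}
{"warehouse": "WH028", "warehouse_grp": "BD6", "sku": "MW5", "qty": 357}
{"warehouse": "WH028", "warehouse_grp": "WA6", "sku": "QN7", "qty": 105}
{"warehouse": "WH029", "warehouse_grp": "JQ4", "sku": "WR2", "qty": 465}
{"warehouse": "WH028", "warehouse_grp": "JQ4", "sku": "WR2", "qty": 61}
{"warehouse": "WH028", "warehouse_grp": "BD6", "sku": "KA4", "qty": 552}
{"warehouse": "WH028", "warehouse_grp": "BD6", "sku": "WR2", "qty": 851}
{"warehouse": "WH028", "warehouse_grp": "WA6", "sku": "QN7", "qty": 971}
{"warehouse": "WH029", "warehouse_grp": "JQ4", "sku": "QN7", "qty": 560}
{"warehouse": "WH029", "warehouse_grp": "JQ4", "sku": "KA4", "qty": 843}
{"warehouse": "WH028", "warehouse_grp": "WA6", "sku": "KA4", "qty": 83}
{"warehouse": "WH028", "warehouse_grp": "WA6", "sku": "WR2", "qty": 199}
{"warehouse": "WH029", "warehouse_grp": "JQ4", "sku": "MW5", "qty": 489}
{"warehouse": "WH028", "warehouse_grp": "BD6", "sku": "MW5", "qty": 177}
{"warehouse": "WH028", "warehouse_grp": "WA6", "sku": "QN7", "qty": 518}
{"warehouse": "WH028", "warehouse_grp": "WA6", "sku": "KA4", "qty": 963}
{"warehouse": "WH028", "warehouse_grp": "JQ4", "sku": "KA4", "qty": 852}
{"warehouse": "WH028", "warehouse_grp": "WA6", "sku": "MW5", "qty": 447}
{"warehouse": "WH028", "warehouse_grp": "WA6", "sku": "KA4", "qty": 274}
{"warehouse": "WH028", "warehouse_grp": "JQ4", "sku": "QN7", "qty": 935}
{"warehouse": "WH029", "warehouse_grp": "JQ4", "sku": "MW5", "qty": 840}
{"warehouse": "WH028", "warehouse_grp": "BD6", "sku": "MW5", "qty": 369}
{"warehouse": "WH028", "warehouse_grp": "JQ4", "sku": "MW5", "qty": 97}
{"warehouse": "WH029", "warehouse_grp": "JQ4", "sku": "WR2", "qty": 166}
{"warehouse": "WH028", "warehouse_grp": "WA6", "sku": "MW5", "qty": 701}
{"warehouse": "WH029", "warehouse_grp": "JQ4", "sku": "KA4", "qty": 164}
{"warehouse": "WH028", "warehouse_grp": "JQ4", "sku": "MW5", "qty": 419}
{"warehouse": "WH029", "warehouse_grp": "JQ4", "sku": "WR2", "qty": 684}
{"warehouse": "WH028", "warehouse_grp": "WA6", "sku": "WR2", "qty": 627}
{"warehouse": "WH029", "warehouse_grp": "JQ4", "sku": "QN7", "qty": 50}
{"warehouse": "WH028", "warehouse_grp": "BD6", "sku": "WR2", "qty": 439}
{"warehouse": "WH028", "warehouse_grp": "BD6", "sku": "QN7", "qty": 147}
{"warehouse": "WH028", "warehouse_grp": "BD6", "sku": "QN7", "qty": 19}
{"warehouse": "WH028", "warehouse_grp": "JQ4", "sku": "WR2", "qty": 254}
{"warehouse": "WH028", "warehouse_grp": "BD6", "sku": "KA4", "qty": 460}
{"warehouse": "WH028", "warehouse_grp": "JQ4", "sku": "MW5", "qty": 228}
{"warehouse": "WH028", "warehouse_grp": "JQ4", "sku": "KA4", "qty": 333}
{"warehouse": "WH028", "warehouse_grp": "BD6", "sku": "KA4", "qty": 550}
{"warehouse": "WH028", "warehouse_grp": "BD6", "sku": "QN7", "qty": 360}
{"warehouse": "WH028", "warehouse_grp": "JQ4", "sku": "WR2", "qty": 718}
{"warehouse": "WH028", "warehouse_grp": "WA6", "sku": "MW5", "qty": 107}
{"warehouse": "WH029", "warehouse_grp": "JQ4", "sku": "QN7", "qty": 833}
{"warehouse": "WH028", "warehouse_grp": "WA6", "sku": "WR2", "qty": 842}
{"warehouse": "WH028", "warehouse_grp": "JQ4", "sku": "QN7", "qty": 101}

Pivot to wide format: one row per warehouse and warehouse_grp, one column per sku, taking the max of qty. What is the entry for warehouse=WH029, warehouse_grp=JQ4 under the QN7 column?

833

Rows with warehouse=WH029, warehouse_grp=JQ4 and sku=QN7: qty values are 560, 50, 833.
max(560, 50, 833) = 833.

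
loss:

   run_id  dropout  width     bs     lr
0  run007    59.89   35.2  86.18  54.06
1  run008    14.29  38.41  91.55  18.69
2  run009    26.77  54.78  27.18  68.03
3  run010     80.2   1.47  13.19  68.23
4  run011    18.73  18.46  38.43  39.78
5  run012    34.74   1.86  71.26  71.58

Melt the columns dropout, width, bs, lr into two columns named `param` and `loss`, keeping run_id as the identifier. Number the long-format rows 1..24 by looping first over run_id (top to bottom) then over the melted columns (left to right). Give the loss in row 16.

68.23

24 rows total (6 × 4). Row 16: index ⌊(16-1)/4⌋ = 3 into run_id → run010; (16-1) mod 4 = 3 into the melted columns → lr.
So row 16 is (run010, lr, 68.23); loss = 68.23.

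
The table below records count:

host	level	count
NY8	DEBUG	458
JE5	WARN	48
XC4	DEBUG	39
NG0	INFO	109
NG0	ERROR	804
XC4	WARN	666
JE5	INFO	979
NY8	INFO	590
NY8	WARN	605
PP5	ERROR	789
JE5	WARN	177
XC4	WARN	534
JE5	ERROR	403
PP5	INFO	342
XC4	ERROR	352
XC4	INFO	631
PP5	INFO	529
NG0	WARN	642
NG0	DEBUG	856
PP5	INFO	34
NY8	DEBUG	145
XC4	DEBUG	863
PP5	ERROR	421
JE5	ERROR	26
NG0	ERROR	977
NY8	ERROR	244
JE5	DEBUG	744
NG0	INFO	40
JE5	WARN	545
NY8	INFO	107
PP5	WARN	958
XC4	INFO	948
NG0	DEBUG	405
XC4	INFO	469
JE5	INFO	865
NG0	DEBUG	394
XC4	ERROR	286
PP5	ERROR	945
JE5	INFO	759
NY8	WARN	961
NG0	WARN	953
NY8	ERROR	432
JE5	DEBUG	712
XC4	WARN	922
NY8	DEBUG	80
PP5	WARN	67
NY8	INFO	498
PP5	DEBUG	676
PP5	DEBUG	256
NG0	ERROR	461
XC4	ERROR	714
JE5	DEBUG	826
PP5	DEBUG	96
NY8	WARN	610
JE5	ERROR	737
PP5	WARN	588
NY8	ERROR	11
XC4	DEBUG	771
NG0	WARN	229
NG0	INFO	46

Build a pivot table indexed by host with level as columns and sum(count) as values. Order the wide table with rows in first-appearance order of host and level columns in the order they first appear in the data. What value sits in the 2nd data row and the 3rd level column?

2603

With rows in first-appearance order of host, row 2 is host=JE5. level columns in first-appearance order: DEBUG, WARN, INFO, ERROR; column 3 is INFO.
Long rows with host=JE5, level=INFO: 979 + 865 + 759 = 2603.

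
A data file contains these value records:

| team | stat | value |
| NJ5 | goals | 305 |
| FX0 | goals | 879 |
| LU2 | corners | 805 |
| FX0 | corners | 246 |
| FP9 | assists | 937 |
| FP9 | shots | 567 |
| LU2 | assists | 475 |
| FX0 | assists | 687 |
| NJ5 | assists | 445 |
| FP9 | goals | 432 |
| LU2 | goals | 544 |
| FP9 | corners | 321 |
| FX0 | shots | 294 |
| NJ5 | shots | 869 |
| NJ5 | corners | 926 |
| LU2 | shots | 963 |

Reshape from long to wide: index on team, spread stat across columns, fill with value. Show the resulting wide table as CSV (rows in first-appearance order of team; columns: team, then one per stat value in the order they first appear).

team,goals,corners,assists,shots
NJ5,305,926,445,869
FX0,879,246,687,294
LU2,544,805,475,963
FP9,432,321,937,567

Columns: team plus the 4 distinct stat values (goals, corners, assists, shots).
For example, row NJ5 column goals takes value=305 from the long row (NJ5, goals).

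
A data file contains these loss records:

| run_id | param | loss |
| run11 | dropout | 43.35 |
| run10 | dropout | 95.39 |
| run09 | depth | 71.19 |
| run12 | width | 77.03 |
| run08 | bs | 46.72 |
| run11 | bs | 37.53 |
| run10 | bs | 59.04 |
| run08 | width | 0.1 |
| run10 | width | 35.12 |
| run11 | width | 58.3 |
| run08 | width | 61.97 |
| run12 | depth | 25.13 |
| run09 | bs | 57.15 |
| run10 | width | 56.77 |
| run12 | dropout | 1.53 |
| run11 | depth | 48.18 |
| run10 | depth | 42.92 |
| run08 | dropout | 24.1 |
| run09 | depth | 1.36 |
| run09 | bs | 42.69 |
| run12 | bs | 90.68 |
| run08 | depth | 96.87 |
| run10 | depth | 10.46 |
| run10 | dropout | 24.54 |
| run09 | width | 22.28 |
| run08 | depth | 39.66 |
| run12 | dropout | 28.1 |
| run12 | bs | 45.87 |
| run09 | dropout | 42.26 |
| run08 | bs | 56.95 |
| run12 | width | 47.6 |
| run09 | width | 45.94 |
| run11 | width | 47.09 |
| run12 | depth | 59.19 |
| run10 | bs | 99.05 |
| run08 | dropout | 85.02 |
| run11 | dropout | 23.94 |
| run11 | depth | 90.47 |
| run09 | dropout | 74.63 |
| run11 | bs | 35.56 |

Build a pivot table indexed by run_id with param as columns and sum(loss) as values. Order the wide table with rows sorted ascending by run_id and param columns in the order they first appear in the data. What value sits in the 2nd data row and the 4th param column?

99.84

With rows sorted ascending by run_id, row 2 is run_id=run09. param columns in first-appearance order: dropout, depth, width, bs; column 4 is bs.
Long rows with run_id=run09, param=bs: 57.15 + 42.69 = 99.84.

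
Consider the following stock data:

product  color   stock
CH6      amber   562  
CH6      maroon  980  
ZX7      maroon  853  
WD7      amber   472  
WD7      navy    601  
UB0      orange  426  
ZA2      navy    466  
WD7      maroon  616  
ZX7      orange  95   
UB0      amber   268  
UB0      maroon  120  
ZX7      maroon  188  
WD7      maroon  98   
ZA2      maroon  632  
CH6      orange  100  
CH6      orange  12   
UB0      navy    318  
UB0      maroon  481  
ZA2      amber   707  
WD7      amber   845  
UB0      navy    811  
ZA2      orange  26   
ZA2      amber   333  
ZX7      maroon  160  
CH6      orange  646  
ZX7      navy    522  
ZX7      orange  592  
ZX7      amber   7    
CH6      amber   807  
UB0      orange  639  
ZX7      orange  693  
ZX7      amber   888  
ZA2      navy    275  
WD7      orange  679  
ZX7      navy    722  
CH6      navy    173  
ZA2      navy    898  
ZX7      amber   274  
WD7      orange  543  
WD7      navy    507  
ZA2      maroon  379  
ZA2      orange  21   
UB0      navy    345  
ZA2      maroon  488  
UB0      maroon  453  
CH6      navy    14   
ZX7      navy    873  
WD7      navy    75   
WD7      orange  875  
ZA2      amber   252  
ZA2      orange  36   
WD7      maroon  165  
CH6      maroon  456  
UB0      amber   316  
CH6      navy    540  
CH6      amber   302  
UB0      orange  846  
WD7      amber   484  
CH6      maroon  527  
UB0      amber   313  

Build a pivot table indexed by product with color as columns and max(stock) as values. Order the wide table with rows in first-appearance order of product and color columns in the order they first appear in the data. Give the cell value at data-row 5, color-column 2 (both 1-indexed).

With rows in first-appearance order of product, row 5 is product=ZA2. color columns in first-appearance order: amber, maroon, navy, orange; column 2 is maroon.
Long rows with product=ZA2, color=maroon: max(632, 379, 488) = 632.

632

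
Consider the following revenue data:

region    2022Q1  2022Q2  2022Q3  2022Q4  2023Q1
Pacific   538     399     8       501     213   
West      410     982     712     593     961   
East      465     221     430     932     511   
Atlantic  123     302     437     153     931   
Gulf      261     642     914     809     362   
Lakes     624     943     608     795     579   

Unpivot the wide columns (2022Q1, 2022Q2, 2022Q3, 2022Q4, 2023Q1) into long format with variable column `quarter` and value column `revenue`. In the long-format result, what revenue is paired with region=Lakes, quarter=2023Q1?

Unpivoting turns each (region, wide-column) pair into one long row.
The wide cell at row Lakes, column 2023Q1 holds 579, so the long row (Lakes, 2023Q1) has revenue=579.

579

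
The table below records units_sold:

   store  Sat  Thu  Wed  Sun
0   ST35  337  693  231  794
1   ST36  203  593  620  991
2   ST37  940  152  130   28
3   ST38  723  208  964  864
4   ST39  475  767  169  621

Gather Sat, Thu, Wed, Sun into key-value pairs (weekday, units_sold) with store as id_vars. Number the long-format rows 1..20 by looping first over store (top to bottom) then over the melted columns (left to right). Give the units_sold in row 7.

20 rows total (5 × 4). Row 7: index ⌊(7-1)/4⌋ = 1 into store → ST36; (7-1) mod 4 = 2 into the melted columns → Wed.
So row 7 is (ST36, Wed, 620); units_sold = 620.

620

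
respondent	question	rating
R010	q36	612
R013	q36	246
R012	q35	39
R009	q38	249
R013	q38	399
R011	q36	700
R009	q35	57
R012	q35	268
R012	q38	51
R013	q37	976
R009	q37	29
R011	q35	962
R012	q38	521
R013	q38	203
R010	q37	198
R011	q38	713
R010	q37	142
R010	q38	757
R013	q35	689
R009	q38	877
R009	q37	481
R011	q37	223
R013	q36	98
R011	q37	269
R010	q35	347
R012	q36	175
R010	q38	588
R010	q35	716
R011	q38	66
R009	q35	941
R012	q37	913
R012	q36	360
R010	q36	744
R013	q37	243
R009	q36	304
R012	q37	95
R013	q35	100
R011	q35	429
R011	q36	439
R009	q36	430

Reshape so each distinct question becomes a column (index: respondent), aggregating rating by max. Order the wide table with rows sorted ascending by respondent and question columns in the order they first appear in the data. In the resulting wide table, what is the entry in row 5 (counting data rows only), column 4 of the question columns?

976

With rows sorted ascending by respondent, row 5 is respondent=R013. question columns in first-appearance order: q36, q35, q38, q37; column 4 is q37.
Long rows with respondent=R013, question=q37: max(976, 243) = 976.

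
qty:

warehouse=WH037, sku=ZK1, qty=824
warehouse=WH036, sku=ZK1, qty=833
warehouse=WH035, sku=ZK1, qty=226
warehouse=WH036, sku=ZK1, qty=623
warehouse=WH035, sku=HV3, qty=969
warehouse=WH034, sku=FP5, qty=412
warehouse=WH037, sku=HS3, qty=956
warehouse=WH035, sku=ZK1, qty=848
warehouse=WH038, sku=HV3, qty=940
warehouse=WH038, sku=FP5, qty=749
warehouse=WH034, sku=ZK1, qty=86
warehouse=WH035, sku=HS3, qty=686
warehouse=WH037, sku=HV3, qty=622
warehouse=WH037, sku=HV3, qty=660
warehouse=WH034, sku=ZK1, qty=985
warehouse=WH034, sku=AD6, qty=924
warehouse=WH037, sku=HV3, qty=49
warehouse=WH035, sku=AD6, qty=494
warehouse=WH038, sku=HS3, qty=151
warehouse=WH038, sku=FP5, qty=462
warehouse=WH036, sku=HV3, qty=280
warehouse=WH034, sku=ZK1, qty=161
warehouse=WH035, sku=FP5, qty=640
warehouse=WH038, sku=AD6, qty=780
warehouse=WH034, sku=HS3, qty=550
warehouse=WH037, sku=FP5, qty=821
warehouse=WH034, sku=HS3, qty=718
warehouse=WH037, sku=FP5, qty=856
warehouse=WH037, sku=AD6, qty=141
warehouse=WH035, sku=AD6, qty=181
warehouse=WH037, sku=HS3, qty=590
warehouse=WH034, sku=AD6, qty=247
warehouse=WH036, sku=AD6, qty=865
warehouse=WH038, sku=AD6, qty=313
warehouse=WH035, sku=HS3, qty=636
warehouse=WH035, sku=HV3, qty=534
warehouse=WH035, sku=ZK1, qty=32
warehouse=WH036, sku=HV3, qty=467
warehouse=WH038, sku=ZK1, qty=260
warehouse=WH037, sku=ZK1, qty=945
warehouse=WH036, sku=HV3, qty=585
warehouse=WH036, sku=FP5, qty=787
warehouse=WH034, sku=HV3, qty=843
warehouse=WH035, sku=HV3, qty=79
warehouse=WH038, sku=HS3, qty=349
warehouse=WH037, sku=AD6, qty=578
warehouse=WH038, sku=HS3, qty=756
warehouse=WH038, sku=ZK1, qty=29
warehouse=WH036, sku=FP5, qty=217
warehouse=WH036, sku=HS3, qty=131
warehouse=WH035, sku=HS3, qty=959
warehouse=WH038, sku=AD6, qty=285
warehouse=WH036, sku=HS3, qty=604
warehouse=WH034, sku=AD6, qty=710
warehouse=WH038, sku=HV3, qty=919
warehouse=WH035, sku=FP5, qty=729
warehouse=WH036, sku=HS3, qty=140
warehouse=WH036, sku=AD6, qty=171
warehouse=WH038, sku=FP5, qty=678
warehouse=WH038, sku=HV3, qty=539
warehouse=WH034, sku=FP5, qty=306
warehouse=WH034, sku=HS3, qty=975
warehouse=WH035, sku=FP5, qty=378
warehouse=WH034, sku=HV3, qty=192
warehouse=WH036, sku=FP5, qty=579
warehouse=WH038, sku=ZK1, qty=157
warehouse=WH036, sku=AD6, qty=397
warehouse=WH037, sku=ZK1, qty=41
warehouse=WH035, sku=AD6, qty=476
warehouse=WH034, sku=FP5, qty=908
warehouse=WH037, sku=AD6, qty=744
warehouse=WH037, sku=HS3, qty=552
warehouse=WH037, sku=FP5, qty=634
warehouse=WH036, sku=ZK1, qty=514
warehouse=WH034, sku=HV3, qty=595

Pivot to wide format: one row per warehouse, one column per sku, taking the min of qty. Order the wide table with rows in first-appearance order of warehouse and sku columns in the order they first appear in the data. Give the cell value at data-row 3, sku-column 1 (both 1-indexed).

With rows in first-appearance order of warehouse, row 3 is warehouse=WH035. sku columns in first-appearance order: ZK1, HV3, FP5, HS3, AD6; column 1 is ZK1.
Long rows with warehouse=WH035, sku=ZK1: min(226, 848, 32) = 32.

32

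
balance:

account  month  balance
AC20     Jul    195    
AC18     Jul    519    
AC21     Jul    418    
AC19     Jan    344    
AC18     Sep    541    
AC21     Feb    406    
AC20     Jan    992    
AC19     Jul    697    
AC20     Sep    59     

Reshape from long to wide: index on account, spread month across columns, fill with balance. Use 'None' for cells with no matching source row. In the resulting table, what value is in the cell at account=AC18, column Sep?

541

The long row with account=AC18, month=Sep has balance=541.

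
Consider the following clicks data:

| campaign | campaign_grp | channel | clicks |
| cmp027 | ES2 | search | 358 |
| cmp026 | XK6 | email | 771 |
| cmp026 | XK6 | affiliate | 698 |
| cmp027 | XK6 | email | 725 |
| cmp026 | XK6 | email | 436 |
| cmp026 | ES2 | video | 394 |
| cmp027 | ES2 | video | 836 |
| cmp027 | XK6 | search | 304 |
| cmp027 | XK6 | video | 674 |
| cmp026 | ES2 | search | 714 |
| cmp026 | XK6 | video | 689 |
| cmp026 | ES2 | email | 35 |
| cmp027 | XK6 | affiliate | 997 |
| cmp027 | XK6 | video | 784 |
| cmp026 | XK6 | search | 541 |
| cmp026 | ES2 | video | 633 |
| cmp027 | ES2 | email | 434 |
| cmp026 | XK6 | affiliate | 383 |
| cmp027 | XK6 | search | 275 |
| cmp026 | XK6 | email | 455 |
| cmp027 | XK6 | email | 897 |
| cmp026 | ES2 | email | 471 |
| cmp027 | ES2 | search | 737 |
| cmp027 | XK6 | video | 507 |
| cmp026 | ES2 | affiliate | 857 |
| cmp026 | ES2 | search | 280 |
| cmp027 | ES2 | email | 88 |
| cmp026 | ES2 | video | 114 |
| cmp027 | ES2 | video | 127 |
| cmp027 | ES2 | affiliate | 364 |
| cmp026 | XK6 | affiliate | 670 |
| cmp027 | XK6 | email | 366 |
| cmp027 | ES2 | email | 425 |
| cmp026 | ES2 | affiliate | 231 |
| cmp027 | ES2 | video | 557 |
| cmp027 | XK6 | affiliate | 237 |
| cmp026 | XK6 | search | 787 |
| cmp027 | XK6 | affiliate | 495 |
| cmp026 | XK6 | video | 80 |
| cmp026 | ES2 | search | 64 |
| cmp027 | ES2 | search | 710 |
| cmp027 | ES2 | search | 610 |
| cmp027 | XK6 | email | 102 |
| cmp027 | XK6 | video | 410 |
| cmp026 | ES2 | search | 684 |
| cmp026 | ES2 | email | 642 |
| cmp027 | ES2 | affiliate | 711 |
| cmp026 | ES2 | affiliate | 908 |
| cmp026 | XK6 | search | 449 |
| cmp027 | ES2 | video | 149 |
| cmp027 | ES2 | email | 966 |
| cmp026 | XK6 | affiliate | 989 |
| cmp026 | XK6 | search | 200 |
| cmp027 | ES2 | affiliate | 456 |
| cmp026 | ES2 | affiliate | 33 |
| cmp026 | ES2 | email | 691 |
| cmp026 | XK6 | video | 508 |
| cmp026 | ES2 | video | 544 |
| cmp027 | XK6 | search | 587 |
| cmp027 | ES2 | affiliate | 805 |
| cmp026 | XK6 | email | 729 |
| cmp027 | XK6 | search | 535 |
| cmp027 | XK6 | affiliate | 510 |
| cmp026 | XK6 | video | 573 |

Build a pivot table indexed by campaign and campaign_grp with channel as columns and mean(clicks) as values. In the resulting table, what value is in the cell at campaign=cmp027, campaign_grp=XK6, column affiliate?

559.75

Rows with campaign=cmp027, campaign_grp=XK6 and channel=affiliate: clicks values are 997, 237, 495, 510.
(997 + 237 + 495 + 510) / 4 = 559.75.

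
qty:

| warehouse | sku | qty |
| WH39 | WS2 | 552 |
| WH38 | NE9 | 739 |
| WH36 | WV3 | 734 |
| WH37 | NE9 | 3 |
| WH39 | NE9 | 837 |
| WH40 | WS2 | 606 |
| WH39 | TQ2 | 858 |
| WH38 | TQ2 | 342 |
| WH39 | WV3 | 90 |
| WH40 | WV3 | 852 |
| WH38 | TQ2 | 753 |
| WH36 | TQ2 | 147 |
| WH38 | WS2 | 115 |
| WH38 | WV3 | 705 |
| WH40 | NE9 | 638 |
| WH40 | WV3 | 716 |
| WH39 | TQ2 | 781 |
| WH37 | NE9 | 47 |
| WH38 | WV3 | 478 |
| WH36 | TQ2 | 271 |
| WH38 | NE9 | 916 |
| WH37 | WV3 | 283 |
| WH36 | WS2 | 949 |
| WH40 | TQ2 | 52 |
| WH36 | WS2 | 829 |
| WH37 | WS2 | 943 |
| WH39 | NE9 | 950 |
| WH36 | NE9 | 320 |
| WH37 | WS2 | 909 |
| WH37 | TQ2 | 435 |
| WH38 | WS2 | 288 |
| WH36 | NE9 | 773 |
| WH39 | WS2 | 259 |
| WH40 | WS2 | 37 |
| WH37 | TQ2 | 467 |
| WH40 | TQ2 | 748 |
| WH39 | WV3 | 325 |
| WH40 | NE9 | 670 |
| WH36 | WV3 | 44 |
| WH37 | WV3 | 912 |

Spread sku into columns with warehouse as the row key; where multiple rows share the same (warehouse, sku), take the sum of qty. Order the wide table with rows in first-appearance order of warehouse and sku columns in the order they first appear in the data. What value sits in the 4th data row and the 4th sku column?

With rows in first-appearance order of warehouse, row 4 is warehouse=WH37. sku columns in first-appearance order: WS2, NE9, WV3, TQ2; column 4 is TQ2.
Long rows with warehouse=WH37, sku=TQ2: 435 + 467 = 902.

902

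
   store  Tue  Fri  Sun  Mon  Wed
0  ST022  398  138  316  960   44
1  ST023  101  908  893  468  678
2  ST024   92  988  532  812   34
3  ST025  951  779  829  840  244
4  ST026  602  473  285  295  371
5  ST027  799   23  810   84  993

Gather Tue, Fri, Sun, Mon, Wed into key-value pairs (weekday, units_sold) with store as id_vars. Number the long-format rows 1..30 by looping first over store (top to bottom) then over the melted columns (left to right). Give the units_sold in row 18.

30 rows total (6 × 5). Row 18: index ⌊(18-1)/5⌋ = 3 into store → ST025; (18-1) mod 5 = 2 into the melted columns → Sun.
So row 18 is (ST025, Sun, 829); units_sold = 829.

829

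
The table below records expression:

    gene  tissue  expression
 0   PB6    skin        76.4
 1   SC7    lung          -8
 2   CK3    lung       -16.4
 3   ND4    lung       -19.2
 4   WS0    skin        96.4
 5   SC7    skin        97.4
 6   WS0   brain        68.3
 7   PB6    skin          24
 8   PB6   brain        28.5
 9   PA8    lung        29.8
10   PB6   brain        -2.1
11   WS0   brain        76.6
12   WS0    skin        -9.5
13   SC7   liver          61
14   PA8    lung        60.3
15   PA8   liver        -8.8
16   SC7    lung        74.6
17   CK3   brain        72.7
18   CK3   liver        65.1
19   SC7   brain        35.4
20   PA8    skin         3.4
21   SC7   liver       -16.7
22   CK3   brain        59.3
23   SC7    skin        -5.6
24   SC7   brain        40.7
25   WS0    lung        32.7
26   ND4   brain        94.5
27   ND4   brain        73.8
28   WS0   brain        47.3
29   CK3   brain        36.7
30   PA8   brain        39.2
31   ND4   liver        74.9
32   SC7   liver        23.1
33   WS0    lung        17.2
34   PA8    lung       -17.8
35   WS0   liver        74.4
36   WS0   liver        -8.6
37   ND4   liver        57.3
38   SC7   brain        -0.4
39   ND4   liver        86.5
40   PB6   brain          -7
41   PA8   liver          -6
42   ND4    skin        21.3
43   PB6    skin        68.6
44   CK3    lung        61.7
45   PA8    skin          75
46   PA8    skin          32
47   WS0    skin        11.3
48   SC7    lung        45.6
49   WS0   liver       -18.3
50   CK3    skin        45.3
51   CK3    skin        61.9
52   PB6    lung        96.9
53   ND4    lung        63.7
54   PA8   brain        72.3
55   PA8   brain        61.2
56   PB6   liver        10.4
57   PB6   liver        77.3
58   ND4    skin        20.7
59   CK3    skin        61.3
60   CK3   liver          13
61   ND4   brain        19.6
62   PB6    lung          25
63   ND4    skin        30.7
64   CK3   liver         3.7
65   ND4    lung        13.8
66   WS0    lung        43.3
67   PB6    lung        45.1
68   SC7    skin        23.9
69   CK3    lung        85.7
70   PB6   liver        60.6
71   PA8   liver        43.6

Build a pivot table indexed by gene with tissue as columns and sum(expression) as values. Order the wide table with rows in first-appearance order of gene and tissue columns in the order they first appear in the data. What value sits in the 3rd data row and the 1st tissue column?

168.5

With rows in first-appearance order of gene, row 3 is gene=CK3. tissue columns in first-appearance order: skin, lung, brain, liver; column 1 is skin.
Long rows with gene=CK3, tissue=skin: 45.3 + 61.9 + 61.3 = 168.5.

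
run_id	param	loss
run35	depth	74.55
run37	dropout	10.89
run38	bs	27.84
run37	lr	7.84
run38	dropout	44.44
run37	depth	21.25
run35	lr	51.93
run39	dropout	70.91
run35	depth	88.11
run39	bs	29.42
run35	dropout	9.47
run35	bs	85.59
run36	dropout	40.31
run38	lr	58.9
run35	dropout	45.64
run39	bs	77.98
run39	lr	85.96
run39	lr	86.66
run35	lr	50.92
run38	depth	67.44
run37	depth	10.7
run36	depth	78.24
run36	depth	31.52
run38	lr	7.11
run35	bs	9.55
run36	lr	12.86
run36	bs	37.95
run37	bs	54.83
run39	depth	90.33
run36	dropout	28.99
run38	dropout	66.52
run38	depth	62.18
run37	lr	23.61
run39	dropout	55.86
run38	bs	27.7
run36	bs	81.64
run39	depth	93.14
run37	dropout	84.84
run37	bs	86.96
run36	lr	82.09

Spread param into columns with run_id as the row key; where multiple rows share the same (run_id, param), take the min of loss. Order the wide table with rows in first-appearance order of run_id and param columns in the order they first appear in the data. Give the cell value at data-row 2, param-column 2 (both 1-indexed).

With rows in first-appearance order of run_id, row 2 is run_id=run37. param columns in first-appearance order: depth, dropout, bs, lr; column 2 is dropout.
Long rows with run_id=run37, param=dropout: min(10.89, 84.84) = 10.89.

10.89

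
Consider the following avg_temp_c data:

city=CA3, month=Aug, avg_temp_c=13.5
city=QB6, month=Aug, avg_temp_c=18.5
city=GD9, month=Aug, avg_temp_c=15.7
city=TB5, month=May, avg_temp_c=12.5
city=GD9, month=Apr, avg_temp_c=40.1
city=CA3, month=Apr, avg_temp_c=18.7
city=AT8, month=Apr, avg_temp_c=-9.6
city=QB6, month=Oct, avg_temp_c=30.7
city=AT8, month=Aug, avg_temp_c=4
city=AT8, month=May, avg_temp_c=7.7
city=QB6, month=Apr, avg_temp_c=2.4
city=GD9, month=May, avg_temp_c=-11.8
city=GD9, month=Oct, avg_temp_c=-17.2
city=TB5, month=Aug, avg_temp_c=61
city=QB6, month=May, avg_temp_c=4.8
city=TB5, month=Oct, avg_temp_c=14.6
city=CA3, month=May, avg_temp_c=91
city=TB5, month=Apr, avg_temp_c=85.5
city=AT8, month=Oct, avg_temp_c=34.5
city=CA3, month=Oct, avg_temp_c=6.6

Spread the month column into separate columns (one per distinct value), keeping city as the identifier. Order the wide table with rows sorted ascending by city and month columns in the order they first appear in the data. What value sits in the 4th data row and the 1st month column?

18.5

With rows sorted ascending by city, row 4 is city=QB6. month columns in first-appearance order: Aug, May, Apr, Oct; column 1 is Aug.
Long rows with city=QB6, month=Aug: avg_temp_c = 18.5.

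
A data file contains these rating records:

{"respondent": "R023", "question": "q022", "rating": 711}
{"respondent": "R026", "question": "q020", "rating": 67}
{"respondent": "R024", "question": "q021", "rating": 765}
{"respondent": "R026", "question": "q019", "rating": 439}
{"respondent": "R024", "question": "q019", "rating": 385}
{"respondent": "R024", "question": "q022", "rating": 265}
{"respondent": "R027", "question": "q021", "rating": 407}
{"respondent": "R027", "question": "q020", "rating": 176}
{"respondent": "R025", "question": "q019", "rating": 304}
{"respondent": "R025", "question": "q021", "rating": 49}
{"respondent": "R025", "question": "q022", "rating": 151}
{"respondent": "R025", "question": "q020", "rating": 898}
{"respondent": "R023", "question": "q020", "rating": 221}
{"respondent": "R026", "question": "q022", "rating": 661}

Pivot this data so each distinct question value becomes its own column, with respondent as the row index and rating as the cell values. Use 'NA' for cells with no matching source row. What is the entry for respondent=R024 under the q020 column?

NA

No long-format row has respondent=R024 and question=q020, so the cell is NA.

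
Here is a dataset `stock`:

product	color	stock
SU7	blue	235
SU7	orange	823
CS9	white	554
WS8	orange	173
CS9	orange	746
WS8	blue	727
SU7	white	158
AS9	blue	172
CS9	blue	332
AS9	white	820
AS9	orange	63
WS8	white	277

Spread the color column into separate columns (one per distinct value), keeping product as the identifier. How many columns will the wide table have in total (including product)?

4

1 column for product plus 3 distinct color values → 4 columns.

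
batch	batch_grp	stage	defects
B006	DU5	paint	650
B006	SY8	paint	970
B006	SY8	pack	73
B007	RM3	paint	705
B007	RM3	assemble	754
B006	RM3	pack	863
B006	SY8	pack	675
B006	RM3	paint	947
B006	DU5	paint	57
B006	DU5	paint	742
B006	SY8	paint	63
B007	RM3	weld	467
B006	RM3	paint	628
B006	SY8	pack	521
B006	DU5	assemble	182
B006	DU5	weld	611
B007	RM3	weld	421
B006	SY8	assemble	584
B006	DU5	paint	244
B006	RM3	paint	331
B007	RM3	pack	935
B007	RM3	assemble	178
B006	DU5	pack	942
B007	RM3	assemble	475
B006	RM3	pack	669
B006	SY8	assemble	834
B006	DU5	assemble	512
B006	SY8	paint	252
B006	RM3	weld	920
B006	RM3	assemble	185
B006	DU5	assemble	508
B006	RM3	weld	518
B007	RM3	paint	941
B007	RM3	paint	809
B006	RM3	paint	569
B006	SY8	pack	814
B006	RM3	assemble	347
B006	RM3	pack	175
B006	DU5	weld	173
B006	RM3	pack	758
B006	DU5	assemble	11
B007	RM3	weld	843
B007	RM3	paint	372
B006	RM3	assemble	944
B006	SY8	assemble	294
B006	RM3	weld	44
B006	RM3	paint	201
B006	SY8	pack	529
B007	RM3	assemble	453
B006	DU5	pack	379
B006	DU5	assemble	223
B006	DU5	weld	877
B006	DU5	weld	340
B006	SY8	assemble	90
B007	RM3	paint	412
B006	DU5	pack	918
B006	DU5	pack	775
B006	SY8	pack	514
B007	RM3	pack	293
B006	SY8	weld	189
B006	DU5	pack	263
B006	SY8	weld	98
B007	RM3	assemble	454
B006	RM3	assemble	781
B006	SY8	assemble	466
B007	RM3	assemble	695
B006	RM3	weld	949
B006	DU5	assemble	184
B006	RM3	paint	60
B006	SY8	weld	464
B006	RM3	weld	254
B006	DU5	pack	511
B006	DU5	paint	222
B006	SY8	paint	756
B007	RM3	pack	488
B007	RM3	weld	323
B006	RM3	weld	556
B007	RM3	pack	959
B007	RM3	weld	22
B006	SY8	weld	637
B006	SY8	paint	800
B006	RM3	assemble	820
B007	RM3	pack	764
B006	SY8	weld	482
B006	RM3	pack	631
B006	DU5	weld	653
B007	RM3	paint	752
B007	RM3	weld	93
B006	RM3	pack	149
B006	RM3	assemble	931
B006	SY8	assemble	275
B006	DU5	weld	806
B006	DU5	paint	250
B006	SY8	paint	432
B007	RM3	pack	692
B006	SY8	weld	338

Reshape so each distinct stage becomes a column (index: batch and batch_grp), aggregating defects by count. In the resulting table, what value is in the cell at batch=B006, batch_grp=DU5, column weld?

6

Rows with batch=B006, batch_grp=DU5 and stage=weld: defects values are 611, 173, 877, 340, 653, 806.
6 rows match — count = 6.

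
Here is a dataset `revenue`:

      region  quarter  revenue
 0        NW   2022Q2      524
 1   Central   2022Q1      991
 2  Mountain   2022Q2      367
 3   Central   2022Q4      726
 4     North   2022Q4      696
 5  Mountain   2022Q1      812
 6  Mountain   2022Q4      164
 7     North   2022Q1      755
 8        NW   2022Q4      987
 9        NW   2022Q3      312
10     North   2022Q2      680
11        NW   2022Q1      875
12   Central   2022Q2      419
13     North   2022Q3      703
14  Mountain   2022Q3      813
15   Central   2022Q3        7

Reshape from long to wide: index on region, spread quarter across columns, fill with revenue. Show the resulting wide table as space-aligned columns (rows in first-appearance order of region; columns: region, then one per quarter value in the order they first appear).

region    2022Q2  2022Q1  2022Q4  2022Q3
NW        524     875     987     312   
Central   419     991     726     7     
Mountain  367     812     164     813   
North     680     755     696     703   

Columns: region plus the 4 distinct quarter values (2022Q2, 2022Q1, 2022Q4, 2022Q3).
For example, row NW column 2022Q2 takes revenue=524 from the long row (NW, 2022Q2).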